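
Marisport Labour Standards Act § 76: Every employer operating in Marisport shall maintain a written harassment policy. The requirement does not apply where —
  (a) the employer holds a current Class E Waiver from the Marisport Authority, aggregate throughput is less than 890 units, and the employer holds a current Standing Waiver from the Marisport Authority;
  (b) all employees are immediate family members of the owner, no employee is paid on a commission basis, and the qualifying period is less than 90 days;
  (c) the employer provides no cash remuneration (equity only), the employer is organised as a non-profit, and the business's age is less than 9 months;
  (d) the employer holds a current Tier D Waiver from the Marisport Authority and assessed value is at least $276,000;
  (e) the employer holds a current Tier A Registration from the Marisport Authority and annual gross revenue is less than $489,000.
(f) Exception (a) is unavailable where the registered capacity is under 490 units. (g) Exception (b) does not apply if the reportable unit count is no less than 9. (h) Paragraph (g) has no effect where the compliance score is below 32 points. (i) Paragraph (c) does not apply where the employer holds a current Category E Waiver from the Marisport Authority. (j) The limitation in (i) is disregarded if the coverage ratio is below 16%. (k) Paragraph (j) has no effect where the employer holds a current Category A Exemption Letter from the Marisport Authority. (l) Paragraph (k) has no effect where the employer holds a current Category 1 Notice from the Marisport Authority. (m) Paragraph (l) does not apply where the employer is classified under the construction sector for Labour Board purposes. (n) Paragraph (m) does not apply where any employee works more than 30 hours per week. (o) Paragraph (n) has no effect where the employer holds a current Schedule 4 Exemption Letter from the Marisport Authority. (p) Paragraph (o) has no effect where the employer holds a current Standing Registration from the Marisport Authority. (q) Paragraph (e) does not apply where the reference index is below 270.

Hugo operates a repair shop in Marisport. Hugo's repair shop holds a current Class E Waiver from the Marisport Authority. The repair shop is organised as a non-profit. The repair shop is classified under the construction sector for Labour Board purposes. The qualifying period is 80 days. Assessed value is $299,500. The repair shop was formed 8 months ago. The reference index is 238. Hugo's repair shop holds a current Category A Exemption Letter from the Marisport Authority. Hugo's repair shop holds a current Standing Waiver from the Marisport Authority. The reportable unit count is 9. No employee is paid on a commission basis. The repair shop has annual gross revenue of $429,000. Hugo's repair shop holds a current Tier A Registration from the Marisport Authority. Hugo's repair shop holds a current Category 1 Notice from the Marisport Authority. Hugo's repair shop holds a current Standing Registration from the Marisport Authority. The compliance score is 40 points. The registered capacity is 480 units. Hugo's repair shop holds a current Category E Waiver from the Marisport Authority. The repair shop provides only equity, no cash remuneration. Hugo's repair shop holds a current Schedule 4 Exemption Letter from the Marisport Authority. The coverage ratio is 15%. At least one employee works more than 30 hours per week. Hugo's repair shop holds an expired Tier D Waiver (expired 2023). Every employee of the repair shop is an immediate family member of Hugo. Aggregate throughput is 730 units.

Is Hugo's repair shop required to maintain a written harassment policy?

Exception (a) is satisfied on its face — a current Class E Waiver is held; aggregate throughput is 730 units, less than the 890 units limit; a current Standing Waiver is held. But applying paragraph (f): (f) operates against (a): the registered capacity is 480 units, under the 490 units limit. So (a) is unavailable.
Exception (b): every employee is an immediate family member; no employee is paid on commission; the qualifying period is 80 days, less than the 90 days limit — every condition holds. Turning to paragraphs (g)–(h): (g) is engaged — the reportable unit count is 9, meeting the 9 threshold. (h), which would lift (g), does not operate here — the compliance score is 40 points, not below 32 points. (b) is therefore removed.
Exception (c)'s conditions are all satisfied: remuneration is equity-only; the employer is a non-profit; the business's age is 8 months, less than the 9 months limit. Applying paragraphs (i)–(p): (i) is triggered (a current Category E Waiver is held), but is set aside by (j): (j) is engaged — the coverage ratio is 15%, below the 16% limit. (k) would limit (j) — a current Category A Exemption Letter is held — but (l) sets (k) aside: (l) operates against (k): a current Category 1 Notice is held. (m) would limit (l) — the repair shop is classified under the construction sector — but (n) sets (m) aside: (n) operates against (m): at least one employee exceeds 30 hours/week. (o) operates (a current Schedule 4 Exemption Letter is held), but is itself disapplied by (p): (p) operates against (o): a current Standing Registration is held. So (c) applies.
Exception (d) requires that the employer holds a current Tier D Waiver from the Marisport Authority; but the Tier D Waiver is not current, so (d) is unavailable.
All of (e)'s requirements are met (a current Tier A Registration is held; annual gross revenue is $429,000, less than the $489,000 limit). But: (q) operates against (e): the reference index is 238, below the 270 limit. Exception (e) does not apply.

No — exception (c) applies; Hugo's repair shop is not required to maintain a written harassment policy.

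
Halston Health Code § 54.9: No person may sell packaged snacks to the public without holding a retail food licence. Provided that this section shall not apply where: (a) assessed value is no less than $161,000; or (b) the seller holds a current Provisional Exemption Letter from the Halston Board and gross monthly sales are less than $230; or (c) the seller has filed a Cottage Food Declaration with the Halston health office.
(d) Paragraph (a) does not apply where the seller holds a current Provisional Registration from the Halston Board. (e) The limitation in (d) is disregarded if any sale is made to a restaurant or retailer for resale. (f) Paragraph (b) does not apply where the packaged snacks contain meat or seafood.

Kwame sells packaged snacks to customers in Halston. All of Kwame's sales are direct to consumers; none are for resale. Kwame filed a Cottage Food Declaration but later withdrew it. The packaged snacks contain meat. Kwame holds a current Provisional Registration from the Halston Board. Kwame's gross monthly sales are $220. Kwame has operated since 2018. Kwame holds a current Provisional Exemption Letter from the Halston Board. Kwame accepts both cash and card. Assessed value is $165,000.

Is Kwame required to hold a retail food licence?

Exception (a)'s conditions are all satisfied: assessed value is $165,000, meeting the $161,000 threshold. But applying paragraphs (d)–(e): (d) operates against (a): a current Provisional Registration is held. (e), which would lift (d), is inapplicable — no sales are for resale. So (a) is unavailable.
Exception (b) is satisfied on its face — a current Provisional Exemption Letter is held; gross monthly sales are $220, less than the $230 limit. However, paragraph (f) must be considered: (f) operates against (b): the packaged snacks contain meat. Exception (b) does not apply.
Exception (c) does not apply: the Cottage Food Declaration was withdrawn.
No exception displaces § 54.9.

Yes — Kwame must hold a retail food licence.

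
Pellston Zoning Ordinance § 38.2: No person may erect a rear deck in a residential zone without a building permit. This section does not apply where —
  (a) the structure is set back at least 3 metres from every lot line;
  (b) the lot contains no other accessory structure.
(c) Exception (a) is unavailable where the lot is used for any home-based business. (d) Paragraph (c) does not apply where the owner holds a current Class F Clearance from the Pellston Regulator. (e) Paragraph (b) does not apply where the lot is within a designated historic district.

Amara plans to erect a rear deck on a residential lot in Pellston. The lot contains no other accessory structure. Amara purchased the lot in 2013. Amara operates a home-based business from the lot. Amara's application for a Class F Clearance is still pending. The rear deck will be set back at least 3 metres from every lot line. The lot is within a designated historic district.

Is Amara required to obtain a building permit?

Yes — Amara must obtain a building permit.

Exception (a) is satisfied on its face — the setback is at least 3 m on every side. But applying paragraphs (c)–(d): (c) operates against (a): a home-based business operates on the lot. (d), which would lift (c), does not operate here — the Class F Clearance is not current. (a) is therefore removed.
All of (b)'s requirements are met (the lot has no other accessory structure). Turning to paragraph (e): (e) operates against (b): the lot is in a historic district. (b) is therefore removed.
Every exception is unavailable, so the rule governs.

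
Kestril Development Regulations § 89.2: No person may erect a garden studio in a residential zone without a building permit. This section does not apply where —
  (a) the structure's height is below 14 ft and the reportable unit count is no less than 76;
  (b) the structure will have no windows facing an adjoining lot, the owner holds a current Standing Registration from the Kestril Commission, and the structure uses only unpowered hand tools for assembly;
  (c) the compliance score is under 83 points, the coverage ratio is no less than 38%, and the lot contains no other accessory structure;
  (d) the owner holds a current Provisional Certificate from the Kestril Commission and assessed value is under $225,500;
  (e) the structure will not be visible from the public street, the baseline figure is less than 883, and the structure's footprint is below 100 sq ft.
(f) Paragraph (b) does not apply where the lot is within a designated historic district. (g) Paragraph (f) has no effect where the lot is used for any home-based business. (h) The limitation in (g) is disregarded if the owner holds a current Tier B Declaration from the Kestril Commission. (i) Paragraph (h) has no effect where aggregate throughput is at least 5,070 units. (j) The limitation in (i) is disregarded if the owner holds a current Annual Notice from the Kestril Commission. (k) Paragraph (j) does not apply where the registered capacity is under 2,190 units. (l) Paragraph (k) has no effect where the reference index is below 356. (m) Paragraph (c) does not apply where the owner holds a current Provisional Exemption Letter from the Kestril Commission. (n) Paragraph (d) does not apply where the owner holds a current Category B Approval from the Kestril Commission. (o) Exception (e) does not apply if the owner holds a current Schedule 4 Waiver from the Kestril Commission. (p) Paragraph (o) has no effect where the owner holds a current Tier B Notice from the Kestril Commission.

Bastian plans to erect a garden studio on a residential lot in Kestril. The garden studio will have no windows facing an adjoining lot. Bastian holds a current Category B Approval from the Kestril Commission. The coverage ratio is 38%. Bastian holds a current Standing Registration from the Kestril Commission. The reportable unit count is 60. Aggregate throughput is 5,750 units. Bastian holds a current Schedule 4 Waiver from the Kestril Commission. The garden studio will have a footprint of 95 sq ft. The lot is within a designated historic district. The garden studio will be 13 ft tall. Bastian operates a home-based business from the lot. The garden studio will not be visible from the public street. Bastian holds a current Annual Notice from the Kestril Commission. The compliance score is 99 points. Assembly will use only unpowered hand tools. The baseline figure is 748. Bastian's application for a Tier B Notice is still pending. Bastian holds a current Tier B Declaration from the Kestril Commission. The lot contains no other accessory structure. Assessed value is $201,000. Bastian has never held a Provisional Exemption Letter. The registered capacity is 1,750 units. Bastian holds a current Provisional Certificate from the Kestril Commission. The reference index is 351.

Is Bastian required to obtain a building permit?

Exception (a) fails — the reportable unit count is 60, short of 76.
Exception (b)'s conditions are all satisfied: no windows face an adjoining lot; a current Standing Registration is held; assembly uses only hand tools. But applying paragraphs (f)–(l): (f) is triggered — the lot is in a historic district. (g) operates (a home-based business operates on the lot), but is overridden by (h): (h) operates against (g): a current Tier B Declaration is held. (i) operates (aggregate throughput is 5,750 units, meeting the 5,070 units threshold), but yields to (j): (j) operates against (i): a current Annual Notice is held. (k) is triggered (the registered capacity is 1,750 units, under the 2,190 units limit), but is itself disapplied by (l): (l) is triggered — the reference index is 351, below the 356 limit. Exception (b) does not apply.
Exception (c) requires that the compliance score is under 83 points; but the compliance score is 99 points, not under 83 points, so (c) is unavailable.
Exception (d)'s conditions are all satisfied: a current Provisional Certificate is held; assessed value is $201,000, under the $225,500 limit. However, paragraph (n) must be considered: (n) operates against (d): a current Category B Approval is held. (d) is therefore removed.
Exception (e) is satisfied on its face — the structure will not be visible from the street; the baseline figure is 748, less than the 883 limit; the structure's footprint is 95 sq ft, below the 100 sq ft limit. However, paragraphs (o)–(p) must be considered: (o) operates against (e): a current Schedule 4 Waiver is held. (p), which would lift (o), is not triggered — the Tier B Notice is not current. So (e) is unavailable.
No exception applies. The general rule governs.

Yes — Bastian must obtain a building permit.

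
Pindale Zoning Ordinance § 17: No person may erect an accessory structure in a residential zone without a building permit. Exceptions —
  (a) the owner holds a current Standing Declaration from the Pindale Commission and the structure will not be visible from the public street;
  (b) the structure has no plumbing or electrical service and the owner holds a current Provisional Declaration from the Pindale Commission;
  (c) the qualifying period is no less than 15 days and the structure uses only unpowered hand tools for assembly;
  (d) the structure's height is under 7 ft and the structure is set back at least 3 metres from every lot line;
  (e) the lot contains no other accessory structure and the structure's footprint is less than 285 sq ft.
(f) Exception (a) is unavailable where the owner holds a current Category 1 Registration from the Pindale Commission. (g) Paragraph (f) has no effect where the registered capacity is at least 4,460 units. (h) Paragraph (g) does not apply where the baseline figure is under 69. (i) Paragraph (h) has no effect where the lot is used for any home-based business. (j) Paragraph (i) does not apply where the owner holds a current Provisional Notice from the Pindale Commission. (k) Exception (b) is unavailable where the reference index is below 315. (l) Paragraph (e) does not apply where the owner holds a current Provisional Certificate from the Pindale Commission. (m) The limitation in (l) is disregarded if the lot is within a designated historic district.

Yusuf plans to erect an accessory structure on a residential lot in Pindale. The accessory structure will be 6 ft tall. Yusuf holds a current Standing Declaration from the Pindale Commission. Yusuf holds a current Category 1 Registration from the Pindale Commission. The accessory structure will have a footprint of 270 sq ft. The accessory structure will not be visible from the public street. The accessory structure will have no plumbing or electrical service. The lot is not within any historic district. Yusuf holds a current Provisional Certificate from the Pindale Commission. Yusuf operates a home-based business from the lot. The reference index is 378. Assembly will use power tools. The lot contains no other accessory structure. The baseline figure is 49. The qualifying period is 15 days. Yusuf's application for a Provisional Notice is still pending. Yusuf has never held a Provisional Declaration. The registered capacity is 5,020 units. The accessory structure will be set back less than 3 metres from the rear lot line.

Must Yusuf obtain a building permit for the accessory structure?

No — exception (a) applies; Yusuf does not need a building permit.

Exception (a) is satisfied on its face — a current Standing Declaration is held; the structure will not be visible from the street. Applying paragraphs (f)–(j): (f) would limit (a) — a current Category 1 Registration is held — but (g) sets (f) aside: (g) operates against (f): the registered capacity is 5,020 units, meeting the 4,460 units threshold. (h) would limit (g) — the baseline figure is 49, under the 69 limit — but (i) sets (h) aside: (i) operates against (h): a home-based business operates on the lot. (j), which would lift (i), does not operate here — no current Provisional Notice is held. So (a) applies.
Exception (b) does not apply: no current Provisional Declaration is held.
Exception (c) does not apply: assembly uses power tools.
Exception (d) does not apply: the rear setback is under 3 m.
All of (e)'s requirements are met (the lot has no other accessory structure; the structure's footprint is 270 sq ft, less than the 285 sq ft limit). But applying paragraphs (l)–(m): (l) operates against (e): a current Provisional Certificate is held. (m) does not operate here (the lot is not in a historic district), so (l) stands. So (e) is unavailable.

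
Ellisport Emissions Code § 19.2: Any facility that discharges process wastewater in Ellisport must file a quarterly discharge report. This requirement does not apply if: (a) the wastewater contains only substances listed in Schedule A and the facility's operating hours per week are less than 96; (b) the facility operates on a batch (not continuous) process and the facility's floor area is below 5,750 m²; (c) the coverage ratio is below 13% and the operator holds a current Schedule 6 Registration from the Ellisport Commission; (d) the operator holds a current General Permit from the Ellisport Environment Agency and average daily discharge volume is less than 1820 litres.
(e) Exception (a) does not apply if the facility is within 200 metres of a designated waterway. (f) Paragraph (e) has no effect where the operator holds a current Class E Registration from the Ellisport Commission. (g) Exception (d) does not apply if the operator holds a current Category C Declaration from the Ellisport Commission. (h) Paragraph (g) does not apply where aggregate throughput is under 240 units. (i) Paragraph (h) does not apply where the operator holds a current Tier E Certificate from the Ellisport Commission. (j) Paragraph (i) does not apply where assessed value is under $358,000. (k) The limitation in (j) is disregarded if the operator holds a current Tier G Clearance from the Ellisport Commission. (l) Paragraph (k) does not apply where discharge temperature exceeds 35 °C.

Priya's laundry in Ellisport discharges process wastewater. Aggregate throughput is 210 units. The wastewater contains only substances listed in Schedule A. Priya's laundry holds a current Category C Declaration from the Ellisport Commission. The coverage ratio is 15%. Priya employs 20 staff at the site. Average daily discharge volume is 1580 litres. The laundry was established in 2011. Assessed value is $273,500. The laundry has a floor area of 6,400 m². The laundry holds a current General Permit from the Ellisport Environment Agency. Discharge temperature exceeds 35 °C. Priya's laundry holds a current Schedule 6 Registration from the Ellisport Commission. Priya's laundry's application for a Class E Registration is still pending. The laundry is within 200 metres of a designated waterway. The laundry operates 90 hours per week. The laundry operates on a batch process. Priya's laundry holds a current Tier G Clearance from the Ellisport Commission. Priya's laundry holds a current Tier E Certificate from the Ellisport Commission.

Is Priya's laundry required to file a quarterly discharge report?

Exception (a): the wastewater is Schedule-A-only; the facility's operating hours per week are 90, less than the 96 limit — every condition holds. But applying paragraphs (e)–(f): (e) applies — the laundry is within 200 m of a designated waterway. (f) is inapplicable (the Class E Registration is not current), so (e) stands. (a) is therefore removed.
Exception (b) requires that the facility's floor area is below 5,750 m²; but the facility's floor area is 6,400 m², not below 5,750 m², so (b) is unavailable.
Exception (c) does not apply: the coverage ratio is 15%, not below 13%.
Exception (d): a current General Permit is held; average daily discharge volume is 1580 litres, less than the 1820 litres limit — every condition holds. Applying paragraphs (g)–(l): (g) is triggered (a current Category C Declaration is held), but is set aside by (h): (h) operates against (g): aggregate throughput is 210 units, under the 240 units limit. (i) applies (a current Tier E Certificate is held), but yields to (j): (j) operates against (i): assessed value is $273,500, under the $358,000 limit. (k) applies (a current Tier G Clearance is held), but yields to (l): (l) operates against (k): discharge temperature exceeds 35 °C. Exception (d) stands.

No — exception (d) applies; Priya's laundry is not required to file a quarterly discharge report.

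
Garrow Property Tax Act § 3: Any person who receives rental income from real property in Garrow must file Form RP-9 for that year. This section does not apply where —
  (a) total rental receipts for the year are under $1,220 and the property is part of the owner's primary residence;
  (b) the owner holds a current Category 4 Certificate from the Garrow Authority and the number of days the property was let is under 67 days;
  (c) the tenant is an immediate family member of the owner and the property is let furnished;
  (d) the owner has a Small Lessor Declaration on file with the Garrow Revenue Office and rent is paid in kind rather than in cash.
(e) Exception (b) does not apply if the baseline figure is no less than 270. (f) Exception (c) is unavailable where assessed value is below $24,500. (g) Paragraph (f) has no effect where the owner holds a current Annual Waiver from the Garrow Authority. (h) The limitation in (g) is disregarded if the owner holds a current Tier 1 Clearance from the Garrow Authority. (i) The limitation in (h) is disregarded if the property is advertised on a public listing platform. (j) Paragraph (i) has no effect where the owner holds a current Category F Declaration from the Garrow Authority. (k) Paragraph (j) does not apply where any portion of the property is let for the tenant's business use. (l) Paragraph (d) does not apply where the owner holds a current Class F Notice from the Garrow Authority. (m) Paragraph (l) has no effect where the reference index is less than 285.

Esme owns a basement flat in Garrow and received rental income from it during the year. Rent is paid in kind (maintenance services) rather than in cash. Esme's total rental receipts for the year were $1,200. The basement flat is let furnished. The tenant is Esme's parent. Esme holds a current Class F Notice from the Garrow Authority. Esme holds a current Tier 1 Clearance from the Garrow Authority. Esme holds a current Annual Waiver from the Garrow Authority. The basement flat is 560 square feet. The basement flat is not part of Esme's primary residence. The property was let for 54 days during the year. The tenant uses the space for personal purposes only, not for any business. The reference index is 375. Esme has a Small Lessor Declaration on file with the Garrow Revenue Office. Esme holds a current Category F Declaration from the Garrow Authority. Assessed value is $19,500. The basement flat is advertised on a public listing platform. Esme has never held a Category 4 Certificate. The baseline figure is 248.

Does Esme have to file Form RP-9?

Yes — Esme must file Form RP-9.

Exception (a) does not apply: the basement flat is not part of the primary residence.
Exception (b) fails — no current Category 4 Certificate is held.
Exception (c): the tenant is an immediate family member; the property is let furnished — every condition holds. But: (f) operates against (c): assessed value is $19,500, below the $24,500 limit. (g) would limit (f) — a current Annual Waiver is held — but (h) sets (g) aside: (h) operates against (g): a current Tier 1 Clearance is held. (i) is engaged (the property is publicly advertised), but yields to (j): (j) operates — a current Category F Declaration is held. (k) is inapplicable (the space is used for personal purposes only), so (j) stands. So (c) is unavailable.
Exception (d)'s conditions are all satisfied: a Small Lessor Declaration is on file; rent is paid in kind. Turning to paragraphs (l)–(m): (l) operates against (d): a current Class F Notice is held. (m), which would lift (l), is inapplicable — the reference index is 375, not less than 285. Exception (d) does not apply.
Every exception is unavailable, so the rule governs.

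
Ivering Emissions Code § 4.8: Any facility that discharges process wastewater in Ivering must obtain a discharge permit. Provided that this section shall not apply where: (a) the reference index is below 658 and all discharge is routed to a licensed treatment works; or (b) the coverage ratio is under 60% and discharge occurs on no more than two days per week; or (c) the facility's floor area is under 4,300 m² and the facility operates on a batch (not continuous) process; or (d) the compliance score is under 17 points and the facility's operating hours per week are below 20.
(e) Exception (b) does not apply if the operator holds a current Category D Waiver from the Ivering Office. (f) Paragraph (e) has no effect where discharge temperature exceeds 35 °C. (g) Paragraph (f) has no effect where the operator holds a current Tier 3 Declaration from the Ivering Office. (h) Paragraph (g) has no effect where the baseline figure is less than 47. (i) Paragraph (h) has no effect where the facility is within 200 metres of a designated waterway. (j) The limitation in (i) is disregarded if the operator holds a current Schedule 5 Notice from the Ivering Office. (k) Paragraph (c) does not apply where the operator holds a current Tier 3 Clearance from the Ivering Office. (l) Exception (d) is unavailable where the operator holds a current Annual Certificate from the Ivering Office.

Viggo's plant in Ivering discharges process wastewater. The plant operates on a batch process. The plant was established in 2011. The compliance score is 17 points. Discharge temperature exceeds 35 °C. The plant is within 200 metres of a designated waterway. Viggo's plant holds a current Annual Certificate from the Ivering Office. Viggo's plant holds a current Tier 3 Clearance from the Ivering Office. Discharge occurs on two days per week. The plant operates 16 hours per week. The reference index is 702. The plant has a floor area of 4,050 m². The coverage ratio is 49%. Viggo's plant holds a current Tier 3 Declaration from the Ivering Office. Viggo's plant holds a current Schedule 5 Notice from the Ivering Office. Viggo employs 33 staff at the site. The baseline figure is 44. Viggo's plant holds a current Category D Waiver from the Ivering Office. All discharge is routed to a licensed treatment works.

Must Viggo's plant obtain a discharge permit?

No — exception (b) applies; Viggo's plant is not required to obtain a discharge permit.

Exception (a) does not apply: the reference index is 702, not below 658.
Exception (b) is satisfied on its face — the coverage ratio is 49%, under the 60% limit; discharge occurs on no more than two days per week. Applying paragraphs (e)–(j): (e) applies (a current Category D Waiver is held), but is set aside by (f): (f) operates against (e): discharge temperature exceeds 35 °C. (g) operates (a current Tier 3 Declaration is held), but is overridden by (h): (h) operates — the baseline figure is 44, less than the 47 limit. (i) would limit (h) — the plant is within 200 m of a designated waterway — but (j) sets (i) aside: (j) operates against (i): a current Schedule 5 Notice is held. Exception (b) stands.
Exception (c) is satisfied on its face — the facility's floor area is 4,050 m², under the 4,300 m² limit; the facility operates on a batch process. Turning to paragraph (k): (k) is engaged — a current Tier 3 Clearance is held. (c) is therefore removed.
Exception (d) does not apply: the compliance score is 17 points, not under 17 points.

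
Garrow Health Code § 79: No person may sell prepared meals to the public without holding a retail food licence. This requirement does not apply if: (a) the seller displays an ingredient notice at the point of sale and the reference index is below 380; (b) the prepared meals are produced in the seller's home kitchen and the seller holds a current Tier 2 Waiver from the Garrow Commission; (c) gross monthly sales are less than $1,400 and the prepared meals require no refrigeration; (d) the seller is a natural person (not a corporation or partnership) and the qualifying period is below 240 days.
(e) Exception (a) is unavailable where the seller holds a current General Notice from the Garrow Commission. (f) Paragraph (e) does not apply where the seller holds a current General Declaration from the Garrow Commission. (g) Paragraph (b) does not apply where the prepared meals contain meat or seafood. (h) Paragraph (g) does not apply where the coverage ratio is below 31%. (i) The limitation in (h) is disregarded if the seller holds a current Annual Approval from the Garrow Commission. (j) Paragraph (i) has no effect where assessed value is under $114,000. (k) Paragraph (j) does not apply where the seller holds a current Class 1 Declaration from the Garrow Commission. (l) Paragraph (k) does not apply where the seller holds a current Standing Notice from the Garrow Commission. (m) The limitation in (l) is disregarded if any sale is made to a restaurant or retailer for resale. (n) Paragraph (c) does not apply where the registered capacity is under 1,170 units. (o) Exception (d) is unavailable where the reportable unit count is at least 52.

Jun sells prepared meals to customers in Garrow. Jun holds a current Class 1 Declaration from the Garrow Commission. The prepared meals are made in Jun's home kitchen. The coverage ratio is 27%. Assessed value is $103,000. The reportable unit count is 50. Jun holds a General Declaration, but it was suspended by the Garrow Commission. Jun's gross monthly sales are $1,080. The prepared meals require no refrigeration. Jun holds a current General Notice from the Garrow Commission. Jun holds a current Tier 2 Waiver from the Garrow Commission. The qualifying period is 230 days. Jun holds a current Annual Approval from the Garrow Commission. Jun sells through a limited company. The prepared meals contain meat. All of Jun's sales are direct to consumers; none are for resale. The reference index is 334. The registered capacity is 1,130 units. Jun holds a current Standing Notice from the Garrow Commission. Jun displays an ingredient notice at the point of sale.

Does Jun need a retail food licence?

No — exception (b) applies; Jun is not required to hold a retail food licence.

Exception (a): an ingredient notice is displayed; the reference index is 334, below the 380 limit — every condition holds. But applying paragraphs (e)–(f): (e) operates against (a): a current General Notice is held. (f) is not engaged (no current General Declaration is held), so (e) stands. (a) is therefore removed.
Exception (b) is satisfied on its face — the prepared meals are home-kitchen produced; a current Tier 2 Waiver is held. Considering the limiting provisions: (g) would limit (b) — the prepared meals contain meat — but (h) sets (g) aside: (h) is triggered — the coverage ratio is 27%, below the 31% limit. (i) operates (a current Annual Approval is held), but yields to (j): (j) operates against (i): assessed value is $103,000, under the $114,000 limit. (k) operates (a current Class 1 Declaration is held), but yields to (l): (l) operates against (k): a current Standing Notice is held. (m) is inapplicable (no sales are for resale), so (l) stands. (b) remains available.
All of (c)'s requirements are met (gross monthly sales are $1,080, less than the $1,400 limit; the prepared meals are shelf-stable). However, paragraph (n) must be considered: (n) operates against (c): the registered capacity is 1,130 units, under the 1,170 units limit. So (c) is unavailable.
Exception (d) requires that the seller is a natural person (not a corporation or partnership); but the seller operates through a limited company, so (d) is unavailable.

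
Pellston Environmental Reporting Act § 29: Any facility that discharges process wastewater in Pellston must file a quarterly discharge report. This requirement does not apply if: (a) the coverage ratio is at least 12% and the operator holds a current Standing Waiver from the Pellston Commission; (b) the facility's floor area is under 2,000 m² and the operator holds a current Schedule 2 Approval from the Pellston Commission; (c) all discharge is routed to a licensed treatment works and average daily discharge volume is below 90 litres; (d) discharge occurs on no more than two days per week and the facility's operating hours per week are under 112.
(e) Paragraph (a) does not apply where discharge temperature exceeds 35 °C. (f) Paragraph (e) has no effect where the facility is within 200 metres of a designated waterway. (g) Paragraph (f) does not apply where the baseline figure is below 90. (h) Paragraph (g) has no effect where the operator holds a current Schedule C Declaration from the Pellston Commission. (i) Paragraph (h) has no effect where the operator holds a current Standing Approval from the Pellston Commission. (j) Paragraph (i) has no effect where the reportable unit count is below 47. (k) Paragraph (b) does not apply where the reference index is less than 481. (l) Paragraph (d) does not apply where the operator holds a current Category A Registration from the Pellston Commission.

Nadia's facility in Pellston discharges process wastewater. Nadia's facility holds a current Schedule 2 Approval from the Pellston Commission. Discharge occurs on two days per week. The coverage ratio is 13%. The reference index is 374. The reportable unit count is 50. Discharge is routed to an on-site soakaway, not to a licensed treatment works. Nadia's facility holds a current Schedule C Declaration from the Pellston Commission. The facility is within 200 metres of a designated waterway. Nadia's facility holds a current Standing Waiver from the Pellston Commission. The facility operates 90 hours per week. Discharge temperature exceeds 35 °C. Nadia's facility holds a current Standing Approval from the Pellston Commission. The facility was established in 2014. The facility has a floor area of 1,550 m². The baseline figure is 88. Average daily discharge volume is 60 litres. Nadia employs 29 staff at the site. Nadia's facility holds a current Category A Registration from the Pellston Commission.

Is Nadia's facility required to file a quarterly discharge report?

All of (a)'s requirements are met (the coverage ratio is 13%, meeting the 12% threshold; a current Standing Waiver is held). But applying paragraphs (e)–(j): (e) operates against (a): discharge temperature exceeds 35 °C. (f) operates (the facility is within 200 m of a designated waterway), but is overridden by (g): (g) operates — the baseline figure is 88, below the 90 limit. (h) is engaged (a current Schedule C Declaration is held), but is displaced by (i): (i) operates — a current Standing Approval is held. (j), which would lift (i), is not engaged — the reportable unit count is 50, not below 47. (a) is therefore removed.
Exception (b): the facility's floor area is 1,550 m², under the 2,000 m² limit; a current Schedule 2 Approval is held — every condition holds. Turning to paragraph (k): (k) is engaged — the reference index is 374, less than the 481 limit. So (b) is unavailable.
Exception (c) requires that all discharge is routed to a licensed treatment works; but discharge is not routed to a licensed treatment works, so (c) is unavailable.
Exception (d)'s conditions are all satisfied: discharge occurs on no more than two days per week; the facility's operating hours per week are 90, under the 112 limit. But applying paragraph (l): (l) operates against (d): a current Category A Registration is held. Exception (d) does not apply.
None of the exceptions is available; § 29 applies in full.

Yes — Nadia's facility must file a quarterly discharge report.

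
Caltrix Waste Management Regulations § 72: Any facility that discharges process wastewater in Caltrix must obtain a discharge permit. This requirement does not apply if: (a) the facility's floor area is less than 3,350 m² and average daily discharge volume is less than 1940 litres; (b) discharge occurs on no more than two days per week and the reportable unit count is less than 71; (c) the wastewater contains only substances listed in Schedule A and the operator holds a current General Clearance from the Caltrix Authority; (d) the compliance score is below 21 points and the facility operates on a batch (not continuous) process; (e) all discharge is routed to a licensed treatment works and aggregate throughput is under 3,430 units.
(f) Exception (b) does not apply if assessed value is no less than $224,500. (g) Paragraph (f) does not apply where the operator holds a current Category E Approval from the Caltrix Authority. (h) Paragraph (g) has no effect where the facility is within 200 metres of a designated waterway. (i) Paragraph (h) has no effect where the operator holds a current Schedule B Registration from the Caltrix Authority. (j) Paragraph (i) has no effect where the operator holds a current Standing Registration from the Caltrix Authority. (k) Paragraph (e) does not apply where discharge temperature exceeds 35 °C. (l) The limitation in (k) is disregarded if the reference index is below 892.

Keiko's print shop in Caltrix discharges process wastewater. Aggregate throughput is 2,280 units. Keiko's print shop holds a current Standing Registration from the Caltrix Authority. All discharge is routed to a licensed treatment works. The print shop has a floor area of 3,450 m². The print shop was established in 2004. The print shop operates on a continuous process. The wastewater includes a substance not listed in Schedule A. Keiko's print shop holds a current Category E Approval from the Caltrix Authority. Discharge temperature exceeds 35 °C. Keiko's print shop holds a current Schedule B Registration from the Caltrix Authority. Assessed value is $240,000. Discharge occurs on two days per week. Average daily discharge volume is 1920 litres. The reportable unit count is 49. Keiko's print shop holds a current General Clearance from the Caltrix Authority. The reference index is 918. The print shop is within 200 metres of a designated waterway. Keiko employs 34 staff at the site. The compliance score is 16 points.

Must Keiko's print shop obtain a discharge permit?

Exception (a) fails — the facility's floor area is 3,450 m², not less than 3,350 m².
Exception (b) is satisfied on its face — discharge occurs on no more than two days per week; the reportable unit count is 49, less than the 71 limit. Turning to paragraphs (f)–(j): (f) applies — assessed value is $240,000, meeting the $224,500 threshold. (g) would limit (f) — a current Category E Approval is held — but (h) sets (g) aside: (h) is triggered — the print shop is within 200 m of a designated waterway. (i) would limit (h) — a current Schedule B Registration is held — but (j) sets (i) aside: (j) operates — a current Standing Registration is held. So (b) is unavailable.
Exception (c) fails — the wastewater includes a non-Schedule-A substance.
Exception (d) requires that the facility operates on a batch (not continuous) process; but the facility operates on a continuous process, so (d) is unavailable.
Exception (e)'s conditions are all satisfied: discharge is routed to a licensed treatment works; aggregate throughput is 2,280 units, under the 3,430 units limit. However, paragraphs (k)–(l) must be considered: (k) operates against (e): discharge temperature exceeds 35 °C. (l), which would lift (k), is not triggered — the reference index is 918, not below 892. So (e) is unavailable.
Every exception is unavailable, so the rule governs.

Yes — Keiko's print shop must obtain a discharge permit.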